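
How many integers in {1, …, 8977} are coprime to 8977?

Factor: 8977 = 47 · 191.
φ(8977) = (47−1) · (191−1) = 46 · 190 = 8740.

8740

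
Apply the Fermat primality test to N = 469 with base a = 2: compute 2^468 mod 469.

2^1 ≡ 2 (mod 469)
2^2 ≡ 2^2 = 4 ≡ 4 (mod 469)
2^4 ≡ 4^2 = 16 ≡ 16 (mod 469)
2^8 ≡ 16^2 = 256 ≡ 256 (mod 469)
2^16 ≡ 256^2 = 65536 ≡ 345 (mod 469)
2^32 ≡ 345^2 = 119025 ≡ 368 (mod 469)
2^64 ≡ 368^2 = 135424 ≡ 352 (mod 469)
2^128 ≡ 352^2 = 123904 ≡ 88 (mod 469)
2^256 ≡ 88^2 = 7744 ≡ 240 (mod 469)
468 = 256 + 128 + 64 + 16 + 4 in binary powers of 2.
So 2^468 ≡ 240 · 88 · 352 · 345 · 16 ≡ 64 (mod 469).
Since 64 ≠ 1, base 2 is a Fermat witness: 469 is composite.

64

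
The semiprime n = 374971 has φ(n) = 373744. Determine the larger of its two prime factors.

659

φ(n) = (p−1)(q−1) = n − (p+q) + 1, so p + q = 374971 − 373744 + 1 = 1228.
p and q are the roots of t² − 1228t + 374971 = 0.
Discriminant: 1228² − 4·374971 = 1507984 − 1499884 = 8100; √8100 = 90.
q = (1228 − 90)/2 = 569, p = (1228 + 90)/2 = 659.
Check: 569 · 659 = 374971.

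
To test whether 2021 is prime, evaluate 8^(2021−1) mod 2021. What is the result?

8^1 ≡ 8 (mod 2021)
8^2 ≡ 8^2 = 64 ≡ 64 (mod 2021)
8^4 ≡ 64^2 = 4096 ≡ 54 (mod 2021)
8^8 ≡ 54^2 = 2916 ≡ 895 (mod 2021)
8^16 ≡ 895^2 = 801025 ≡ 709 (mod 2021)
8^32 ≡ 709^2 = 502681 ≡ 1473 (mod 2021)
8^64 ≡ 1473^2 = 2169729 ≡ 1196 (mod 2021)
8^128 ≡ 1196^2 = 1430416 ≡ 1569 (mod 2021)
8^256 ≡ 1569^2 = 2461761 ≡ 183 (mod 2021)
8^512 ≡ 183^2 = 33489 ≡ 1153 (mod 2021)
8^1024 ≡ 1153^2 = 1329409 ≡ 1612 (mod 2021)
2020 = 1024 + 512 + 256 + 128 + 64 + 32 + 4 in binary powers of 2.
So 8^2020 ≡ 1612 · 1153 · 183 · 1569 · 1196 · 1473 · 54 ≡ 1860 (mod 2021).
Since 1860 ≠ 1, base 8 is a Fermat witness: 2021 is composite.

1860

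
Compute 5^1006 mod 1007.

643

5^1 ≡ 5 (mod 1007)
5^2 ≡ 5^2 = 25 ≡ 25 (mod 1007)
5^4 ≡ 25^2 = 625 ≡ 625 (mod 1007)
5^8 ≡ 625^2 = 390625 ≡ 916 (mod 1007)
5^16 ≡ 916^2 = 839056 ≡ 225 (mod 1007)
5^32 ≡ 225^2 = 50625 ≡ 275 (mod 1007)
5^64 ≡ 275^2 = 75625 ≡ 100 (mod 1007)
5^128 ≡ 100^2 = 10000 ≡ 937 (mod 1007)
5^256 ≡ 937^2 = 877969 ≡ 872 (mod 1007)
5^512 ≡ 872^2 = 760384 ≡ 99 (mod 1007)
1006 = 512 + 256 + 128 + 64 + 32 + 8 + 4 + 2 in binary powers of 2.
So 5^1006 ≡ 99 · 872 · 937 · 100 · 275 · 916 · 625 · 25 ≡ 643 (mod 1007).
Since 643 ≠ 1, base 5 is a Fermat witness: 1007 is composite.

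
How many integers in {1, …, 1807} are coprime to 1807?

1656

Factor: 1807 = 13 · 139.
φ(1807) = (13−1) · (139−1) = 12 · 138 = 1656.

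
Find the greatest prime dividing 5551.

61

5551 = 7 · 793
793 = 13 · 61
61 is prime.
So 5551 = 7 · 13 · 61; the largest prime factor is 61.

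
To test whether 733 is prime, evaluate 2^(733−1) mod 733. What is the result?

1

2^1 ≡ 2 (mod 733)
2^2 ≡ 2^2 = 4 ≡ 4 (mod 733)
2^4 ≡ 4^2 = 16 ≡ 16 (mod 733)
2^8 ≡ 16^2 = 256 ≡ 256 (mod 733)
2^16 ≡ 256^2 = 65536 ≡ 299 (mod 733)
2^32 ≡ 299^2 = 89401 ≡ 708 (mod 733)
2^64 ≡ 708^2 = 501264 ≡ 625 (mod 733)
2^128 ≡ 625^2 = 390625 ≡ 669 (mod 733)
2^256 ≡ 669^2 = 447561 ≡ 431 (mod 733)
2^512 ≡ 431^2 = 185761 ≡ 312 (mod 733)
732 = 512 + 128 + 64 + 16 + 8 + 4 in binary powers of 2.
So 2^732 ≡ 312 · 669 · 625 · 299 · 256 · 16 ≡ 1 (mod 733).
Since the result is 1, base 2 gives no evidence that 733 is composite.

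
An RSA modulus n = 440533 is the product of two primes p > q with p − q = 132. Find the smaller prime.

601

Since p = q + 132, we have 440533 = q(q + 132), so q² + 132q − 440533 = 0.
Discriminant: 132² + 4·440533 = 17424 + 1762132 = 1779556; √1779556 = 1334.
q = (−132 + 1334)/2 = 601, and p = q + 132 = 733.
Check: 601 · 733 = 440533.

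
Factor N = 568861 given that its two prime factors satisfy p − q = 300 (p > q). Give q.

Since p = q + 300, we have 568861 = q(q + 300), so q² + 300q − 568861 = 0.
Discriminant: 300² + 4·568861 = 90000 + 2275444 = 2365444; √2365444 = 1538.
q = (−300 + 1538)/2 = 619, and p = q + 300 = 919.
Check: 619 · 919 = 568861.

619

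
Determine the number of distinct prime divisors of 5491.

5491 = 17^2 · 19
5491 = 17^2 · 19, which has 2 distinct prime factors.

2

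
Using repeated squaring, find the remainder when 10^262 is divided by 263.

1

10^1 ≡ 10 (mod 263)
10^2 ≡ 10^2 = 100 ≡ 100 (mod 263)
10^4 ≡ 100^2 = 10000 ≡ 6 (mod 263)
10^8 ≡ 6^2 = 36 ≡ 36 (mod 263)
10^16 ≡ 36^2 = 1296 ≡ 244 (mod 263)
10^32 ≡ 244^2 = 59536 ≡ 98 (mod 263)
10^64 ≡ 98^2 = 9604 ≡ 136 (mod 263)
10^128 ≡ 136^2 = 18496 ≡ 86 (mod 263)
10^256 ≡ 86^2 = 7396 ≡ 32 (mod 263)
262 = 256 + 4 + 2 in binary powers of 2.
So 10^262 ≡ 32 · 6 · 100 ≡ 1 (mod 263).
Since the result is 1, base 10 gives no evidence that 263 is composite.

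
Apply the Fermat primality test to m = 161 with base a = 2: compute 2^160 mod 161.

156

2^1 ≡ 2 (mod 161)
2^2 ≡ 2^2 = 4 ≡ 4 (mod 161)
2^4 ≡ 4^2 = 16 ≡ 16 (mod 161)
2^8 ≡ 16^2 = 256 ≡ 95 (mod 161)
2^16 ≡ 95^2 = 9025 ≡ 9 (mod 161)
2^32 ≡ 9^2 = 81 ≡ 81 (mod 161)
2^64 ≡ 81^2 = 6561 ≡ 121 (mod 161)
2^128 ≡ 121^2 = 14641 ≡ 151 (mod 161)
160 = 128 + 32 in binary powers of 2.
So 2^160 ≡ 151 · 81 ≡ 156 (mod 161).
Since 156 ≠ 1, base 2 is a Fermat witness: 161 is composite.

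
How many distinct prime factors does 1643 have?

1643 = 31 · 53
1643 = 31 · 53, which has 2 distinct prime factors.

2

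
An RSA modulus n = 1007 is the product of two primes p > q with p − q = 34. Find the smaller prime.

19

Since p = q + 34, we have 1007 = q(q + 34), so q² + 34q − 1007 = 0.
Discriminant: 34² + 4·1007 = 1156 + 4028 = 5184; √5184 = 72.
q = (−34 + 72)/2 = 19, and p = q + 34 = 53.
Check: 19 · 53 = 1007.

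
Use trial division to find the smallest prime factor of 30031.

59

30031 is odd.
Digit sum 7, not divisible by 3.
Ends in 1: not divisible by 5.
7: 30031 = 7·4290 + 1
11: 30031 = 11·2730 + 1
13: 30031 = 13·2310 + 1
17: 30031 = 17·1766 + 9
19: 30031 = 19·1580 + 11
23: 30031 = 23·1305 + 16
29: 30031 = 29·1035 + 16
31: 30031 = 31·968 + 23
37: 30031 = 37·811 + 24
41: 30031 = 41·732 + 19
43: 30031 = 43·698 + 17
47: 30031 = 47·638 + 45
53: 30031 = 53·566 + 33
59: 30031 = 59·509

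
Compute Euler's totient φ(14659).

Factor: 14659 = 107 · 137.
φ(14659) = (107−1) · (137−1) = 106 · 136 = 14416.

14416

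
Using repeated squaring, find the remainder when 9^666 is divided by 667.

49

9^1 ≡ 9 (mod 667)
9^2 ≡ 9^2 = 81 ≡ 81 (mod 667)
9^4 ≡ 81^2 = 6561 ≡ 558 (mod 667)
9^8 ≡ 558^2 = 311364 ≡ 542 (mod 667)
9^16 ≡ 542^2 = 293764 ≡ 284 (mod 667)
9^32 ≡ 284^2 = 80656 ≡ 616 (mod 667)
9^64 ≡ 616^2 = 379456 ≡ 600 (mod 667)
9^128 ≡ 600^2 = 360000 ≡ 487 (mod 667)
9^256 ≡ 487^2 = 237169 ≡ 384 (mod 667)
9^512 ≡ 384^2 = 147456 ≡ 49 (mod 667)
666 = 512 + 128 + 16 + 8 + 2 in binary powers of 2.
So 9^666 ≡ 49 · 487 · 284 · 542 · 81 ≡ 49 (mod 667).
Since 49 ≠ 1, base 9 is a Fermat witness: 667 is composite.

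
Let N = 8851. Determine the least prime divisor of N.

53

8851 is odd.
Digit sum 22, not divisible by 3.
Ends in 1: not divisible by 5.
7: 8851 = 7·1264 + 3
11: 8851 = 11·804 + 7
13: 8851 = 13·680 + 11
17: 8851 = 17·520 + 11
19: 8851 = 19·465 + 16
23: 8851 = 23·384 + 19
29: 8851 = 29·305 + 6
31: 8851 = 31·285 + 16
37: 8851 = 37·239 + 8
41: 8851 = 41·215 + 36
43: 8851 = 43·205 + 36
47: 8851 = 47·188 + 15
53: 8851 = 53·167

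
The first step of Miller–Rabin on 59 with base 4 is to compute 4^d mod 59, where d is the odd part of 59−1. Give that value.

59 − 1 = 58 = 2^1 · 29, so d = 29.
4^1 ≡ 4 (mod 59)
4^2 ≡ 4^2 = 16 ≡ 16 (mod 59)
4^4 ≡ 16^2 = 256 ≡ 20 (mod 59)
4^8 ≡ 20^2 = 400 ≡ 46 (mod 59)
4^16 ≡ 46^2 = 2116 ≡ 51 (mod 59)
29 = 16 + 8 + 4 + 1 in binary powers of 2.
So 4^29 ≡ 51 · 46 · 20 · 4 ≡ 1 (mod 59).
Since 4^d ≡ 1 (mod 59), base 4 does not prove 59 composite.

1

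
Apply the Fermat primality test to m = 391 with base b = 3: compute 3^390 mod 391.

3^1 ≡ 3 (mod 391)
3^2 ≡ 3^2 = 9 ≡ 9 (mod 391)
3^4 ≡ 9^2 = 81 ≡ 81 (mod 391)
3^8 ≡ 81^2 = 6561 ≡ 305 (mod 391)
3^16 ≡ 305^2 = 93025 ≡ 358 (mod 391)
3^32 ≡ 358^2 = 128164 ≡ 307 (mod 391)
3^64 ≡ 307^2 = 94249 ≡ 18 (mod 391)
3^128 ≡ 18^2 = 324 ≡ 324 (mod 391)
3^256 ≡ 324^2 = 104976 ≡ 188 (mod 391)
390 = 256 + 128 + 4 + 2 in binary powers of 2.
So 3^390 ≡ 188 · 324 · 81 · 9 ≡ 151 (mod 391).
Since 151 ≠ 1, base 3 is a Fermat witness: 391 is composite.

151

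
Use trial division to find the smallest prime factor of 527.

17

527 is odd.
Digit sum 14, not divisible by 3.
Ends in 7: not divisible by 5.
7: 527 = 7·75 + 2
11: 527 = 11·47 + 10
13: 527 = 13·40 + 7
17: 527 = 17·31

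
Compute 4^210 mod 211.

1

4^1 ≡ 4 (mod 211)
4^2 ≡ 4^2 = 16 ≡ 16 (mod 211)
4^4 ≡ 16^2 = 256 ≡ 45 (mod 211)
4^8 ≡ 45^2 = 2025 ≡ 126 (mod 211)
4^16 ≡ 126^2 = 15876 ≡ 51 (mod 211)
4^32 ≡ 51^2 = 2601 ≡ 69 (mod 211)
4^64 ≡ 69^2 = 4761 ≡ 119 (mod 211)
4^128 ≡ 119^2 = 14161 ≡ 24 (mod 211)
210 = 128 + 64 + 16 + 2 in binary powers of 2.
So 4^210 ≡ 24 · 119 · 51 · 16 ≡ 1 (mod 211).
Since the result is 1, base 4 gives no evidence that 211 is composite.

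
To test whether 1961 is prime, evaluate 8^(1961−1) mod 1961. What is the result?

8^1 ≡ 8 (mod 1961)
8^2 ≡ 8^2 = 64 ≡ 64 (mod 1961)
8^4 ≡ 64^2 = 4096 ≡ 174 (mod 1961)
8^8 ≡ 174^2 = 30276 ≡ 861 (mod 1961)
8^16 ≡ 861^2 = 741321 ≡ 63 (mod 1961)
8^32 ≡ 63^2 = 3969 ≡ 47 (mod 1961)
8^64 ≡ 47^2 = 2209 ≡ 248 (mod 1961)
8^128 ≡ 248^2 = 61504 ≡ 713 (mod 1961)
8^256 ≡ 713^2 = 508369 ≡ 470 (mod 1961)
8^512 ≡ 470^2 = 220900 ≡ 1268 (mod 1961)
8^1024 ≡ 1268^2 = 1607824 ≡ 1765 (mod 1961)
1960 = 1024 + 512 + 256 + 128 + 32 + 8 in binary powers of 2.
So 8^1960 ≡ 1765 · 1268 · 470 · 713 · 47 · 861 ≡ 1765 (mod 1961).
Since 1765 ≠ 1, base 8 is a Fermat witness: 1961 is composite.

1765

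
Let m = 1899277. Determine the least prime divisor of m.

1899277 is odd.
Digit sum 43, not divisible by 3.
Ends in 7: not divisible by 5.
7: 1899277 = 7·271325 + 2
11: 1899277 = 11·172661 + 6
13: 1899277 = 13·146098 + 3
17: 1899277 = 17·111722 + 3
19: 1899277 = 19·99961 + 18
23: 1899277 = 23·82577 + 6
29: 1899277 = 29·65492 + 9
31: 1899277 = 31·61267

31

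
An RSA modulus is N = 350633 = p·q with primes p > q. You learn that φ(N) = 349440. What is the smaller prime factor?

521

φ(n) = (p−1)(q−1) = n − (p+q) + 1, so p + q = 350633 − 349440 + 1 = 1194.
p and q are the roots of t² − 1194t + 350633 = 0.
Discriminant: 1194² − 4·350633 = 1425636 − 1402532 = 23104; √23104 = 152.
q = (1194 − 152)/2 = 521, p = (1194 + 152)/2 = 673.
Check: 521 · 673 = 350633.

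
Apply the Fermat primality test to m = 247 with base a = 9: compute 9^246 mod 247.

235

9^1 ≡ 9 (mod 247)
9^2 ≡ 9^2 = 81 ≡ 81 (mod 247)
9^4 ≡ 81^2 = 6561 ≡ 139 (mod 247)
9^8 ≡ 139^2 = 19321 ≡ 55 (mod 247)
9^16 ≡ 55^2 = 3025 ≡ 61 (mod 247)
9^32 ≡ 61^2 = 3721 ≡ 16 (mod 247)
9^64 ≡ 16^2 = 256 ≡ 9 (mod 247)
9^128 ≡ 9^2 = 81 ≡ 81 (mod 247)
246 = 128 + 64 + 32 + 16 + 4 + 2 in binary powers of 2.
So 9^246 ≡ 81 · 9 · 16 · 61 · 139 · 81 ≡ 235 (mod 247).
Since 235 ≠ 1, base 9 is a Fermat witness: 247 is composite.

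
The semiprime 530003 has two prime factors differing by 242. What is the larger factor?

Since p = q + 242, we have 530003 = q(q + 242), so q² + 242q − 530003 = 0.
Discriminant: 242² + 4·530003 = 58564 + 2120012 = 2178576; √2178576 = 1476.
q = (−242 + 1476)/2 = 617, and p = q + 242 = 859.
Check: 617 · 859 = 530003.

859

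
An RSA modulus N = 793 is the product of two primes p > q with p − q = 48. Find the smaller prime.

Since p = q + 48, we have 793 = q(q + 48), so q² + 48q − 793 = 0.
Discriminant: 48² + 4·793 = 2304 + 3172 = 5476; √5476 = 74.
q = (−48 + 74)/2 = 13, and p = q + 48 = 61.
Check: 13 · 61 = 793.

13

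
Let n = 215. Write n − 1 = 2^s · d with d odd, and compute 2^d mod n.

168

215 − 1 = 214 = 2^1 · 107, so d = 107.
2^1 ≡ 2 (mod 215)
2^2 ≡ 2^2 = 4 ≡ 4 (mod 215)
2^4 ≡ 4^2 = 16 ≡ 16 (mod 215)
2^8 ≡ 16^2 = 256 ≡ 41 (mod 215)
2^16 ≡ 41^2 = 1681 ≡ 176 (mod 215)
2^32 ≡ 176^2 = 30976 ≡ 16 (mod 215)
2^64 ≡ 16^2 = 256 ≡ 41 (mod 215)
107 = 64 + 32 + 8 + 2 + 1 in binary powers of 2.
So 2^107 ≡ 41 · 16 · 41 · 4 · 2 ≡ 168 (mod 215).
Squaring chain: 168; never reaches −1, so base 2 is a Miller–Rabin witness that 215 is composite.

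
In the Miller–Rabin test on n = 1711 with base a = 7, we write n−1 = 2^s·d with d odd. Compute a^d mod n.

1711 − 1 = 1710 = 2^1 · 855, so d = 855.
7^1 ≡ 7 (mod 1711)
7^2 ≡ 7^2 = 49 ≡ 49 (mod 1711)
7^4 ≡ 49^2 = 2401 ≡ 690 (mod 1711)
7^8 ≡ 690^2 = 476100 ≡ 442 (mod 1711)
7^16 ≡ 442^2 = 195364 ≡ 310 (mod 1711)
7^32 ≡ 310^2 = 96100 ≡ 284 (mod 1711)
7^64 ≡ 284^2 = 80656 ≡ 239 (mod 1711)
7^128 ≡ 239^2 = 57121 ≡ 658 (mod 1711)
7^256 ≡ 658^2 = 432964 ≡ 81 (mod 1711)
7^512 ≡ 81^2 = 6561 ≡ 1428 (mod 1711)
855 = 512 + 256 + 64 + 16 + 4 + 2 + 1 in binary powers of 2.
So 7^855 ≡ 1428 · 81 · 239 · 310 · 690 · 49 · 7 ≡ 500 (mod 1711).
Squaring chain: 500; never reaches −1, so base 7 is a Miller–Rabin witness that 1711 is composite.

500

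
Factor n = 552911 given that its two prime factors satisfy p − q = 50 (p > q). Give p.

Since p = q + 50, we have 552911 = q(q + 50), so q² + 50q − 552911 = 0.
Discriminant: 50² + 4·552911 = 2500 + 2211644 = 2214144; √2214144 = 1488.
q = (−50 + 1488)/2 = 719, and p = q + 50 = 769.
Check: 719 · 769 = 552911.

769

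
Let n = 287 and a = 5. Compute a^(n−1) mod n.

86

5^1 ≡ 5 (mod 287)
5^2 ≡ 5^2 = 25 ≡ 25 (mod 287)
5^4 ≡ 25^2 = 625 ≡ 51 (mod 287)
5^8 ≡ 51^2 = 2601 ≡ 18 (mod 287)
5^16 ≡ 18^2 = 324 ≡ 37 (mod 287)
5^32 ≡ 37^2 = 1369 ≡ 221 (mod 287)
5^64 ≡ 221^2 = 48841 ≡ 51 (mod 287)
5^128 ≡ 51^2 = 2601 ≡ 18 (mod 287)
5^256 ≡ 18^2 = 324 ≡ 37 (mod 287)
286 = 256 + 16 + 8 + 4 + 2 in binary powers of 2.
So 5^286 ≡ 37 · 37 · 18 · 51 · 25 ≡ 86 (mod 287).
Since 86 ≠ 1, base 5 is a Fermat witness: 287 is composite.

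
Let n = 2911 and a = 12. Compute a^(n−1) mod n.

2533

12^1 ≡ 12 (mod 2911)
12^2 ≡ 12^2 = 144 ≡ 144 (mod 2911)
12^4 ≡ 144^2 = 20736 ≡ 359 (mod 2911)
12^8 ≡ 359^2 = 128881 ≡ 797 (mod 2911)
12^16 ≡ 797^2 = 635209 ≡ 611 (mod 2911)
12^32 ≡ 611^2 = 373321 ≡ 713 (mod 2911)
12^64 ≡ 713^2 = 508369 ≡ 1855 (mod 2911)
12^128 ≡ 1855^2 = 3441025 ≡ 223 (mod 2911)
12^256 ≡ 223^2 = 49729 ≡ 242 (mod 2911)
12^512 ≡ 242^2 = 58564 ≡ 344 (mod 2911)
12^1024 ≡ 344^2 = 118336 ≡ 1896 (mod 2911)
12^2048 ≡ 1896^2 = 3594816 ≡ 2642 (mod 2911)
2910 = 2048 + 512 + 256 + 64 + 16 + 8 + 4 + 2 in binary powers of 2.
So 12^2910 ≡ 2642 · 344 · 242 · 1855 · 611 · 797 · 359 · 144 ≡ 2533 (mod 2911).
Since 2533 ≠ 1, base 12 is a Fermat witness: 2911 is composite.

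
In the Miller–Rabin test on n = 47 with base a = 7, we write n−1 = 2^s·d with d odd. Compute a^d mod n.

47 − 1 = 46 = 2^1 · 23, so d = 23.
7^1 ≡ 7 (mod 47)
7^2 ≡ 7^2 = 49 ≡ 2 (mod 47)
7^4 ≡ 2^2 = 4 ≡ 4 (mod 47)
7^8 ≡ 4^2 = 16 ≡ 16 (mod 47)
7^16 ≡ 16^2 = 256 ≡ 21 (mod 47)
23 = 16 + 4 + 2 + 1 in binary powers of 2.
So 7^23 ≡ 21 · 4 · 2 · 7 ≡ 1 (mod 47).
Since 7^d ≡ 1 (mod 47), base 7 does not prove 47 composite.

1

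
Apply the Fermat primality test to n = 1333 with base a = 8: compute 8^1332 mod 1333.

64

8^1 ≡ 8 (mod 1333)
8^2 ≡ 8^2 = 64 ≡ 64 (mod 1333)
8^4 ≡ 64^2 = 4096 ≡ 97 (mod 1333)
8^8 ≡ 97^2 = 9409 ≡ 78 (mod 1333)
8^16 ≡ 78^2 = 6084 ≡ 752 (mod 1333)
8^32 ≡ 752^2 = 565504 ≡ 312 (mod 1333)
8^64 ≡ 312^2 = 97344 ≡ 35 (mod 1333)
8^128 ≡ 35^2 = 1225 ≡ 1225 (mod 1333)
8^256 ≡ 1225^2 = 1500625 ≡ 1000 (mod 1333)
8^512 ≡ 1000^2 = 1000000 ≡ 250 (mod 1333)
8^1024 ≡ 250^2 = 62500 ≡ 1182 (mod 1333)
1332 = 1024 + 256 + 32 + 16 + 4 in binary powers of 2.
So 8^1332 ≡ 1182 · 1000 · 312 · 752 · 97 ≡ 64 (mod 1333).
Since 64 ≠ 1, base 8 is a Fermat witness: 1333 is composite.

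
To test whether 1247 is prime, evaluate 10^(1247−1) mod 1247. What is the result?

10^1 ≡ 10 (mod 1247)
10^2 ≡ 10^2 = 100 ≡ 100 (mod 1247)
10^4 ≡ 100^2 = 10000 ≡ 24 (mod 1247)
10^8 ≡ 24^2 = 576 ≡ 576 (mod 1247)
10^16 ≡ 576^2 = 331776 ≡ 74 (mod 1247)
10^32 ≡ 74^2 = 5476 ≡ 488 (mod 1247)
10^64 ≡ 488^2 = 238144 ≡ 1214 (mod 1247)
10^128 ≡ 1214^2 = 1473796 ≡ 1089 (mod 1247)
10^256 ≡ 1089^2 = 1185921 ≡ 24 (mod 1247)
10^512 ≡ 24^2 = 576 ≡ 576 (mod 1247)
10^1024 ≡ 576^2 = 331776 ≡ 74 (mod 1247)
1246 = 1024 + 128 + 64 + 16 + 8 + 4 + 2 in binary powers of 2.
So 10^1246 ≡ 74 · 1089 · 1214 · 74 · 576 · 24 · 100 ≡ 608 (mod 1247).
Since 608 ≠ 1, base 10 is a Fermat witness: 1247 is composite.

608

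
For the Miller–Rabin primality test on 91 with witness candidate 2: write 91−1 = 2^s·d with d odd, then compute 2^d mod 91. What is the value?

57

91 − 1 = 90 = 2^1 · 45, so d = 45.
2^1 ≡ 2 (mod 91)
2^2 ≡ 2^2 = 4 ≡ 4 (mod 91)
2^4 ≡ 4^2 = 16 ≡ 16 (mod 91)
2^8 ≡ 16^2 = 256 ≡ 74 (mod 91)
2^16 ≡ 74^2 = 5476 ≡ 16 (mod 91)
2^32 ≡ 16^2 = 256 ≡ 74 (mod 91)
45 = 32 + 8 + 4 + 1 in binary powers of 2.
So 2^45 ≡ 74 · 74 · 16 · 2 ≡ 57 (mod 91).
Squaring chain: 57; never reaches −1, so base 2 is a Miller–Rabin witness that 91 is composite.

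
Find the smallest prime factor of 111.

111 is odd.
Digit sum 3, divisible by 3.

3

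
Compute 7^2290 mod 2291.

1747

7^1 ≡ 7 (mod 2291)
7^2 ≡ 7^2 = 49 ≡ 49 (mod 2291)
7^4 ≡ 49^2 = 2401 ≡ 110 (mod 2291)
7^8 ≡ 110^2 = 12100 ≡ 645 (mod 2291)
7^16 ≡ 645^2 = 416025 ≡ 1354 (mod 2291)
7^32 ≡ 1354^2 = 1833316 ≡ 516 (mod 2291)
7^64 ≡ 516^2 = 266256 ≡ 500 (mod 2291)
7^128 ≡ 500^2 = 250000 ≡ 281 (mod 2291)
7^256 ≡ 281^2 = 78961 ≡ 1067 (mod 2291)
7^512 ≡ 1067^2 = 1138489 ≡ 2153 (mod 2291)
7^1024 ≡ 2153^2 = 4635409 ≡ 716 (mod 2291)
7^2048 ≡ 716^2 = 512656 ≡ 1763 (mod 2291)
2290 = 2048 + 128 + 64 + 32 + 16 + 2 in binary powers of 2.
So 7^2290 ≡ 1763 · 281 · 500 · 516 · 1354 · 49 ≡ 1747 (mod 2291).
Since 1747 ≠ 1, base 7 is a Fermat witness: 2291 is composite.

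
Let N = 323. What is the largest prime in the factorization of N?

323 = 17 · 19
19 is prime.
So 323 = 17 · 19; the largest prime factor is 19.

19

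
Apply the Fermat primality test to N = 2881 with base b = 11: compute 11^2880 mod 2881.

729

11^1 ≡ 11 (mod 2881)
11^2 ≡ 11^2 = 121 ≡ 121 (mod 2881)
11^4 ≡ 121^2 = 14641 ≡ 236 (mod 2881)
11^8 ≡ 236^2 = 55696 ≡ 957 (mod 2881)
11^16 ≡ 957^2 = 915849 ≡ 2572 (mod 2881)
11^32 ≡ 2572^2 = 6615184 ≡ 408 (mod 2881)
11^64 ≡ 408^2 = 166464 ≡ 2247 (mod 2881)
11^128 ≡ 2247^2 = 5049009 ≡ 1497 (mod 2881)
11^256 ≡ 1497^2 = 2241009 ≡ 2472 (mod 2881)
11^512 ≡ 2472^2 = 6110784 ≡ 183 (mod 2881)
11^1024 ≡ 183^2 = 33489 ≡ 1798 (mod 2881)
11^2048 ≡ 1798^2 = 3232804 ≡ 322 (mod 2881)
2880 = 2048 + 512 + 256 + 64 in binary powers of 2.
So 11^2880 ≡ 322 · 183 · 2472 · 2247 ≡ 729 (mod 2881).
Since 729 ≠ 1, base 11 is a Fermat witness: 2881 is composite.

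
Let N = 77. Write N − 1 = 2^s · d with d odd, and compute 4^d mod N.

77 − 1 = 76 = 2^2 · 19, so d = 19.
4^1 ≡ 4 (mod 77)
4^2 ≡ 4^2 = 16 ≡ 16 (mod 77)
4^4 ≡ 16^2 = 256 ≡ 25 (mod 77)
4^8 ≡ 25^2 = 625 ≡ 9 (mod 77)
4^16 ≡ 9^2 = 81 ≡ 4 (mod 77)
19 = 16 + 2 + 1 in binary powers of 2.
So 4^19 ≡ 4 · 16 · 4 ≡ 25 (mod 77).
Squaring chain: 25 → 9; never reaches −1, so base 4 is a Miller–Rabin witness that 77 is composite.

25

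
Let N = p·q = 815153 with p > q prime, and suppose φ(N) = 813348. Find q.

φ(n) = (p−1)(q−1) = n − (p+q) + 1, so p + q = 815153 − 813348 + 1 = 1806.
p and q are the roots of t² − 1806t + 815153 = 0.
Discriminant: 1806² − 4·815153 = 3261636 − 3260612 = 1024; √1024 = 32.
q = (1806 − 32)/2 = 887, p = (1806 + 32)/2 = 919.
Check: 887 · 919 = 815153.

887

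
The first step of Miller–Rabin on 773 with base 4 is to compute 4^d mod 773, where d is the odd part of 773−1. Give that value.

773 − 1 = 772 = 2^2 · 193, so d = 193.
4^1 ≡ 4 (mod 773)
4^2 ≡ 4^2 = 16 ≡ 16 (mod 773)
4^4 ≡ 16^2 = 256 ≡ 256 (mod 773)
4^8 ≡ 256^2 = 65536 ≡ 604 (mod 773)
4^16 ≡ 604^2 = 364816 ≡ 733 (mod 773)
4^32 ≡ 733^2 = 537289 ≡ 54 (mod 773)
4^64 ≡ 54^2 = 2916 ≡ 597 (mod 773)
4^128 ≡ 597^2 = 356409 ≡ 56 (mod 773)
193 = 128 + 64 + 1 in binary powers of 2.
So 4^193 ≡ 56 · 597 · 4 ≡ 772 (mod 773).
Since 4^d ≡ 772 (mod 773), base 4 does not prove 773 composite.

772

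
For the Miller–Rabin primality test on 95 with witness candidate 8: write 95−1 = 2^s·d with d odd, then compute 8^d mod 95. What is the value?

12

95 − 1 = 94 = 2^1 · 47, so d = 47.
8^1 ≡ 8 (mod 95)
8^2 ≡ 8^2 = 64 ≡ 64 (mod 95)
8^4 ≡ 64^2 = 4096 ≡ 11 (mod 95)
8^8 ≡ 11^2 = 121 ≡ 26 (mod 95)
8^16 ≡ 26^2 = 676 ≡ 11 (mod 95)
8^32 ≡ 11^2 = 121 ≡ 26 (mod 95)
47 = 32 + 8 + 4 + 2 + 1 in binary powers of 2.
So 8^47 ≡ 26 · 26 · 11 · 64 · 8 ≡ 12 (mod 95).
Squaring chain: 12; never reaches −1, so base 8 is a Miller–Rabin witness that 95 is composite.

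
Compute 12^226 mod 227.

1

12^1 ≡ 12 (mod 227)
12^2 ≡ 12^2 = 144 ≡ 144 (mod 227)
12^4 ≡ 144^2 = 20736 ≡ 79 (mod 227)
12^8 ≡ 79^2 = 6241 ≡ 112 (mod 227)
12^16 ≡ 112^2 = 12544 ≡ 59 (mod 227)
12^32 ≡ 59^2 = 3481 ≡ 76 (mod 227)
12^64 ≡ 76^2 = 5776 ≡ 101 (mod 227)
12^128 ≡ 101^2 = 10201 ≡ 213 (mod 227)
226 = 128 + 64 + 32 + 2 in binary powers of 2.
So 12^226 ≡ 213 · 101 · 76 · 144 ≡ 1 (mod 227).
Since the result is 1, base 12 gives no evidence that 227 is composite.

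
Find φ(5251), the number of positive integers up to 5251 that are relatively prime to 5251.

5104

Factor: 5251 = 59 · 89.
φ(5251) = (59−1) · (89−1) = 58 · 88 = 5104.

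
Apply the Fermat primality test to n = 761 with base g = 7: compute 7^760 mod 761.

1

7^1 ≡ 7 (mod 761)
7^2 ≡ 7^2 = 49 ≡ 49 (mod 761)
7^4 ≡ 49^2 = 2401 ≡ 118 (mod 761)
7^8 ≡ 118^2 = 13924 ≡ 226 (mod 761)
7^16 ≡ 226^2 = 51076 ≡ 89 (mod 761)
7^32 ≡ 89^2 = 7921 ≡ 311 (mod 761)
7^64 ≡ 311^2 = 96721 ≡ 74 (mod 761)
7^128 ≡ 74^2 = 5476 ≡ 149 (mod 761)
7^256 ≡ 149^2 = 22201 ≡ 132 (mod 761)
7^512 ≡ 132^2 = 17424 ≡ 682 (mod 761)
760 = 512 + 128 + 64 + 32 + 16 + 8 in binary powers of 2.
So 7^760 ≡ 682 · 149 · 74 · 311 · 89 · 226 ≡ 1 (mod 761).
Since the result is 1, base 7 gives no evidence that 761 is composite.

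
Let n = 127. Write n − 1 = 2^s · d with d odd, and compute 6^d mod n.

127 − 1 = 126 = 2^1 · 63, so d = 63.
6^1 ≡ 6 (mod 127)
6^2 ≡ 6^2 = 36 ≡ 36 (mod 127)
6^4 ≡ 36^2 = 1296 ≡ 26 (mod 127)
6^8 ≡ 26^2 = 676 ≡ 41 (mod 127)
6^16 ≡ 41^2 = 1681 ≡ 30 (mod 127)
6^32 ≡ 30^2 = 900 ≡ 11 (mod 127)
63 = 32 + 16 + 8 + 4 + 2 + 1 in binary powers of 2.
So 6^63 ≡ 11 · 30 · 41 · 26 · 36 · 6 ≡ 126 (mod 127).
Since 6^d ≡ 126 (mod 127), base 6 does not prove 127 composite.

126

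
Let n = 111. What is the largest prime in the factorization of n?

111 = 3 · 37
37 is prime.
So 111 = 3 · 37; the largest prime factor is 37.

37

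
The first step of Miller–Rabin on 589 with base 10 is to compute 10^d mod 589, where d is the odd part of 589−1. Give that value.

221

589 − 1 = 588 = 2^2 · 147, so d = 147.
10^1 ≡ 10 (mod 589)
10^2 ≡ 10^2 = 100 ≡ 100 (mod 589)
10^4 ≡ 100^2 = 10000 ≡ 576 (mod 589)
10^8 ≡ 576^2 = 331776 ≡ 169 (mod 589)
10^16 ≡ 169^2 = 28561 ≡ 289 (mod 589)
10^32 ≡ 289^2 = 83521 ≡ 472 (mod 589)
10^64 ≡ 472^2 = 222784 ≡ 142 (mod 589)
10^128 ≡ 142^2 = 20164 ≡ 138 (mod 589)
147 = 128 + 16 + 2 + 1 in binary powers of 2.
So 10^147 ≡ 138 · 289 · 100 · 10 ≡ 221 (mod 589).
Squaring chain: 221 → 543; never reaches −1, so base 10 is a Miller–Rabin witness that 589 is composite.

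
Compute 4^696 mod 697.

324

4^1 ≡ 4 (mod 697)
4^2 ≡ 4^2 = 16 ≡ 16 (mod 697)
4^4 ≡ 16^2 = 256 ≡ 256 (mod 697)
4^8 ≡ 256^2 = 65536 ≡ 18 (mod 697)
4^16 ≡ 18^2 = 324 ≡ 324 (mod 697)
4^32 ≡ 324^2 = 104976 ≡ 426 (mod 697)
4^64 ≡ 426^2 = 181476 ≡ 256 (mod 697)
4^128 ≡ 256^2 = 65536 ≡ 18 (mod 697)
4^256 ≡ 18^2 = 324 ≡ 324 (mod 697)
4^512 ≡ 324^2 = 104976 ≡ 426 (mod 697)
696 = 512 + 128 + 32 + 16 + 8 in binary powers of 2.
So 4^696 ≡ 426 · 18 · 426 · 324 · 18 ≡ 324 (mod 697).
Since 324 ≠ 1, base 4 is a Fermat witness: 697 is composite.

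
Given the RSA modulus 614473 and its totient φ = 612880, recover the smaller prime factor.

φ(n) = (p−1)(q−1) = n − (p+q) + 1, so p + q = 614473 − 612880 + 1 = 1594.
p and q are the roots of t² − 1594t + 614473 = 0.
Discriminant: 1594² − 4·614473 = 2540836 − 2457892 = 82944; √82944 = 288.
q = (1594 − 288)/2 = 653, p = (1594 + 288)/2 = 941.
Check: 653 · 941 = 614473.

653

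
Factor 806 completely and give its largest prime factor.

31

806 = 2 · 403
403 = 13 · 31
31 is prime.
So 806 = 2 · 13 · 31; the largest prime factor is 31.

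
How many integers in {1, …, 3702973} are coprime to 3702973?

Factor: 3702973 = 137 · 151 · 179.
φ(3702973) = (137−1) · (151−1) · (179−1) = 136 · 150 · 178 = 3631200.

3631200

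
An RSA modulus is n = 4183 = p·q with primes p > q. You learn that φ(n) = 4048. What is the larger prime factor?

φ(n) = (p−1)(q−1) = n − (p+q) + 1, so p + q = 4183 − 4048 + 1 = 136.
p and q are the roots of t² − 136t + 4183 = 0.
Discriminant: 136² − 4·4183 = 18496 − 16732 = 1764; √1764 = 42.
q = (136 − 42)/2 = 47, p = (136 + 42)/2 = 89.
Check: 47 · 89 = 4183.

89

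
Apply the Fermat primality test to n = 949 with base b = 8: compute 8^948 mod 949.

1

8^1 ≡ 8 (mod 949)
8^2 ≡ 8^2 = 64 ≡ 64 (mod 949)
8^4 ≡ 64^2 = 4096 ≡ 300 (mod 949)
8^8 ≡ 300^2 = 90000 ≡ 794 (mod 949)
8^16 ≡ 794^2 = 630436 ≡ 300 (mod 949)
8^32 ≡ 300^2 = 90000 ≡ 794 (mod 949)
8^64 ≡ 794^2 = 630436 ≡ 300 (mod 949)
8^128 ≡ 300^2 = 90000 ≡ 794 (mod 949)
8^256 ≡ 794^2 = 630436 ≡ 300 (mod 949)
8^512 ≡ 300^2 = 90000 ≡ 794 (mod 949)
948 = 512 + 256 + 128 + 32 + 16 + 4 in binary powers of 2.
So 8^948 ≡ 794 · 300 · 794 · 794 · 300 · 300 ≡ 1 (mod 949).
Since the result is 1, base 8 gives no evidence that 949 is composite.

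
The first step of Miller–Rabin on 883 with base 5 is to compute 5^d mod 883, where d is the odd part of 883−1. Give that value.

882

883 − 1 = 882 = 2^1 · 441, so d = 441.
5^1 ≡ 5 (mod 883)
5^2 ≡ 5^2 = 25 ≡ 25 (mod 883)
5^4 ≡ 25^2 = 625 ≡ 625 (mod 883)
5^8 ≡ 625^2 = 390625 ≡ 339 (mod 883)
5^16 ≡ 339^2 = 114921 ≡ 131 (mod 883)
5^32 ≡ 131^2 = 17161 ≡ 384 (mod 883)
5^64 ≡ 384^2 = 147456 ≡ 878 (mod 883)
5^128 ≡ 878^2 = 770884 ≡ 25 (mod 883)
5^256 ≡ 25^2 = 625 ≡ 625 (mod 883)
441 = 256 + 128 + 32 + 16 + 8 + 1 in binary powers of 2.
So 5^441 ≡ 625 · 25 · 384 · 131 · 339 · 5 ≡ 882 (mod 883).
Since 5^d ≡ 882 (mod 883), base 5 does not prove 883 composite.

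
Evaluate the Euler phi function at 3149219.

3084480

Factor: 3149219 = 127 · 137 · 181.
φ(3149219) = (127−1) · (137−1) · (181−1) = 126 · 136 · 180 = 3084480.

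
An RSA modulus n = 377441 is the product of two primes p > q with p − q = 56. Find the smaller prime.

Since p = q + 56, we have 377441 = q(q + 56), so q² + 56q − 377441 = 0.
Discriminant: 56² + 4·377441 = 3136 + 1509764 = 1512900; √1512900 = 1230.
q = (−56 + 1230)/2 = 587, and p = q + 56 = 643.
Check: 587 · 643 = 377441.

587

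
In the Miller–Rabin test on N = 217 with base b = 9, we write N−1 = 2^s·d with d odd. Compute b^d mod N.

64

217 − 1 = 216 = 2^3 · 27, so d = 27.
9^1 ≡ 9 (mod 217)
9^2 ≡ 9^2 = 81 ≡ 81 (mod 217)
9^4 ≡ 81^2 = 6561 ≡ 51 (mod 217)
9^8 ≡ 51^2 = 2601 ≡ 214 (mod 217)
9^16 ≡ 214^2 = 45796 ≡ 9 (mod 217)
27 = 16 + 8 + 2 + 1 in binary powers of 2.
So 9^27 ≡ 9 · 214 · 81 · 9 ≡ 64 (mod 217).
Squaring chain: 64 → 190 → 78; never reaches −1, so base 9 is a Miller–Rabin witness that 217 is composite.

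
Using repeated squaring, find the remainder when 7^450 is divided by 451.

419

7^1 ≡ 7 (mod 451)
7^2 ≡ 7^2 = 49 ≡ 49 (mod 451)
7^4 ≡ 49^2 = 2401 ≡ 146 (mod 451)
7^8 ≡ 146^2 = 21316 ≡ 119 (mod 451)
7^16 ≡ 119^2 = 14161 ≡ 180 (mod 451)
7^32 ≡ 180^2 = 32400 ≡ 379 (mod 451)
7^64 ≡ 379^2 = 143641 ≡ 223 (mod 451)
7^128 ≡ 223^2 = 49729 ≡ 119 (mod 451)
7^256 ≡ 119^2 = 14161 ≡ 180 (mod 451)
450 = 256 + 128 + 64 + 2 in binary powers of 2.
So 7^450 ≡ 180 · 119 · 223 · 49 ≡ 419 (mod 451).
Since 419 ≠ 1, base 7 is a Fermat witness: 451 is composite.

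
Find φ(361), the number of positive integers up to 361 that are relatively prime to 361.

342

Factor: 361 = 19^2.
φ(361) = 19^1·(19−1) = 342.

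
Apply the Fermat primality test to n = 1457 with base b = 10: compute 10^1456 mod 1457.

754

10^1 ≡ 10 (mod 1457)
10^2 ≡ 10^2 = 100 ≡ 100 (mod 1457)
10^4 ≡ 100^2 = 10000 ≡ 1258 (mod 1457)
10^8 ≡ 1258^2 = 1582564 ≡ 262 (mod 1457)
10^16 ≡ 262^2 = 68644 ≡ 165 (mod 1457)
10^32 ≡ 165^2 = 27225 ≡ 999 (mod 1457)
10^64 ≡ 999^2 = 998001 ≡ 1413 (mod 1457)
10^128 ≡ 1413^2 = 1996569 ≡ 479 (mod 1457)
10^256 ≡ 479^2 = 229441 ≡ 692 (mod 1457)
10^512 ≡ 692^2 = 478864 ≡ 968 (mod 1457)
10^1024 ≡ 968^2 = 937024 ≡ 173 (mod 1457)
1456 = 1024 + 256 + 128 + 32 + 16 in binary powers of 2.
So 10^1456 ≡ 173 · 692 · 479 · 999 · 165 ≡ 754 (mod 1457).
Since 754 ≠ 1, base 10 is a Fermat witness: 1457 is composite.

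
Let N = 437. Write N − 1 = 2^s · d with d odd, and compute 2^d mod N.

437 − 1 = 436 = 2^2 · 109, so d = 109.
2^1 ≡ 2 (mod 437)
2^2 ≡ 2^2 = 4 ≡ 4 (mod 437)
2^4 ≡ 4^2 = 16 ≡ 16 (mod 437)
2^8 ≡ 16^2 = 256 ≡ 256 (mod 437)
2^16 ≡ 256^2 = 65536 ≡ 423 (mod 437)
2^32 ≡ 423^2 = 178929 ≡ 196 (mod 437)
2^64 ≡ 196^2 = 38416 ≡ 397 (mod 437)
109 = 64 + 32 + 8 + 4 + 1 in binary powers of 2.
So 2^109 ≡ 397 · 196 · 256 · 16 · 2 ≡ 173 (mod 437).
Squaring chain: 173 → 213; never reaches −1, so base 2 is a Miller–Rabin witness that 437 is composite.

173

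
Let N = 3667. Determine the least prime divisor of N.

3667 is odd.
Digit sum 22, not divisible by 3.
Ends in 7: not divisible by 5.
7: 3667 = 7·523 + 6
11: 3667 = 11·333 + 4
13: 3667 = 13·282 + 1
17: 3667 = 17·215 + 12
19: 3667 = 19·193

19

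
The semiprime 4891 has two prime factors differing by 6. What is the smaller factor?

67

Since p = q + 6, we have 4891 = q(q + 6), so q² + 6q − 4891 = 0.
Discriminant: 6² + 4·4891 = 36 + 19564 = 19600; √19600 = 140.
q = (−6 + 140)/2 = 67, and p = q + 6 = 73.
Check: 67 · 73 = 4891.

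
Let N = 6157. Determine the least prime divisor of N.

6157 is odd.
Digit sum 19, not divisible by 3.
Ends in 7: not divisible by 5.
7: 6157 = 7·879 + 4
11: 6157 = 11·559 + 8
13: 6157 = 13·473 + 8
17: 6157 = 17·362 + 3
19: 6157 = 19·324 + 1
23: 6157 = 23·267 + 16
29: 6157 = 29·212 + 9
31: 6157 = 31·198 + 19
37: 6157 = 37·166 + 15
41: 6157 = 41·150 + 7
43: 6157 = 43·143 + 8
47: 6157 = 47·131

47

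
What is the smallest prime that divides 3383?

17

3383 is odd.
Digit sum 17, not divisible by 3.
Ends in 3: not divisible by 5.
7: 3383 = 7·483 + 2
11: 3383 = 11·307 + 6
13: 3383 = 13·260 + 3
17: 3383 = 17·199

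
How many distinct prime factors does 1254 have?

4

1254 = 2 · 627
627 = 3 · 209
209 = 11 · 19
1254 = 2 · 3 · 11 · 19, which has 4 distinct prime factors.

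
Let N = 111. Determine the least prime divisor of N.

3

111 is odd.
Digit sum 3, divisible by 3.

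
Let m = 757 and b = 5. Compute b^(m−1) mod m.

5^1 ≡ 5 (mod 757)
5^2 ≡ 5^2 = 25 ≡ 25 (mod 757)
5^4 ≡ 25^2 = 625 ≡ 625 (mod 757)
5^8 ≡ 625^2 = 390625 ≡ 13 (mod 757)
5^16 ≡ 13^2 = 169 ≡ 169 (mod 757)
5^32 ≡ 169^2 = 28561 ≡ 552 (mod 757)
5^64 ≡ 552^2 = 304704 ≡ 390 (mod 757)
5^128 ≡ 390^2 = 152100 ≡ 700 (mod 757)
5^256 ≡ 700^2 = 490000 ≡ 221 (mod 757)
5^512 ≡ 221^2 = 48841 ≡ 393 (mod 757)
756 = 512 + 128 + 64 + 32 + 16 + 4 in binary powers of 2.
So 5^756 ≡ 393 · 700 · 390 · 552 · 169 · 625 ≡ 1 (mod 757).
Since the result is 1, base 5 gives no evidence that 757 is composite.

1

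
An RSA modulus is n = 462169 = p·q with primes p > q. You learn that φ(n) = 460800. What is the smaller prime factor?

φ(n) = (p−1)(q−1) = n − (p+q) + 1, so p + q = 462169 − 460800 + 1 = 1370.
p and q are the roots of t² − 1370t + 462169 = 0.
Discriminant: 1370² − 4·462169 = 1876900 − 1848676 = 28224; √28224 = 168.
q = (1370 − 168)/2 = 601, p = (1370 + 168)/2 = 769.
Check: 601 · 769 = 462169.

601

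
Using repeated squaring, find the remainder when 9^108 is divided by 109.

1

9^1 ≡ 9 (mod 109)
9^2 ≡ 9^2 = 81 ≡ 81 (mod 109)
9^4 ≡ 81^2 = 6561 ≡ 21 (mod 109)
9^8 ≡ 21^2 = 441 ≡ 5 (mod 109)
9^16 ≡ 5^2 = 25 ≡ 25 (mod 109)
9^32 ≡ 25^2 = 625 ≡ 80 (mod 109)
9^64 ≡ 80^2 = 6400 ≡ 78 (mod 109)
108 = 64 + 32 + 8 + 4 in binary powers of 2.
So 9^108 ≡ 78 · 80 · 5 · 21 ≡ 1 (mod 109).
Since the result is 1, base 9 gives no evidence that 109 is composite.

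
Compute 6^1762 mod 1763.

6^1 ≡ 6 (mod 1763)
6^2 ≡ 6^2 = 36 ≡ 36 (mod 1763)
6^4 ≡ 36^2 = 1296 ≡ 1296 (mod 1763)
6^8 ≡ 1296^2 = 1679616 ≡ 1240 (mod 1763)
6^16 ≡ 1240^2 = 1537600 ≡ 264 (mod 1763)
6^32 ≡ 264^2 = 69696 ≡ 939 (mod 1763)
6^64 ≡ 939^2 = 881721 ≡ 221 (mod 1763)
6^128 ≡ 221^2 = 48841 ≡ 1240 (mod 1763)
6^256 ≡ 1240^2 = 1537600 ≡ 264 (mod 1763)
6^512 ≡ 264^2 = 69696 ≡ 939 (mod 1763)
6^1024 ≡ 939^2 = 881721 ≡ 221 (mod 1763)
1762 = 1024 + 512 + 128 + 64 + 32 + 2 in binary powers of 2.
So 6^1762 ≡ 221 · 939 · 1240 · 221 · 939 · 36 ≡ 651 (mod 1763).
Since 651 ≠ 1, base 6 is a Fermat witness: 1763 is composite.

651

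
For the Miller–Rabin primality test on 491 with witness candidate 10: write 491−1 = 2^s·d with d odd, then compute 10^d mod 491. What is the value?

491 − 1 = 490 = 2^1 · 245, so d = 245.
10^1 ≡ 10 (mod 491)
10^2 ≡ 10^2 = 100 ≡ 100 (mod 491)
10^4 ≡ 100^2 = 10000 ≡ 180 (mod 491)
10^8 ≡ 180^2 = 32400 ≡ 485 (mod 491)
10^16 ≡ 485^2 = 235225 ≡ 36 (mod 491)
10^32 ≡ 36^2 = 1296 ≡ 314 (mod 491)
10^64 ≡ 314^2 = 98596 ≡ 396 (mod 491)
10^128 ≡ 396^2 = 156816 ≡ 187 (mod 491)
245 = 128 + 64 + 32 + 16 + 4 + 1 in binary powers of 2.
So 10^245 ≡ 187 · 396 · 314 · 36 · 180 · 10 ≡ 490 (mod 491).
Since 10^d ≡ 490 (mod 491), base 10 does not prove 491 composite.

490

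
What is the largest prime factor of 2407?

2407 = 29 · 83
83 is prime.
So 2407 = 29 · 83; the largest prime factor is 83.

83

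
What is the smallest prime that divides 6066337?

6066337 is odd.
Digit sum 31, not divisible by 3.
Ends in 7: not divisible by 5.
7: 6066337 = 7·866619 + 4
11: 6066337 = 11·551485 + 2
13: 6066337 = 13·466641 + 4
17: 6066337 = 17·356843 + 6
19: 6066337 = 19·319280 + 17
23: 6066337 = 23·263753 + 18
29: 6066337 = 29·209184 + 1
31: 6066337 = 31·195688 + 9
37: 6066337 = 37·163955 + 2
41: 6066337 = 41·147959 + 18
43: 6066337 = 43·141077 + 26
47: 6066337 = 47·129071

47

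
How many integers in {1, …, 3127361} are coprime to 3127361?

3063600

Factor: 3127361 = 139 · 149 · 151.
φ(3127361) = (139−1) · (149−1) · (151−1) = 138 · 148 · 150 = 3063600.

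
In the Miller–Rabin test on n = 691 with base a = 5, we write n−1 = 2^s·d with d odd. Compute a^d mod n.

691 − 1 = 690 = 2^1 · 345, so d = 345.
5^1 ≡ 5 (mod 691)
5^2 ≡ 5^2 = 25 ≡ 25 (mod 691)
5^4 ≡ 25^2 = 625 ≡ 625 (mod 691)
5^8 ≡ 625^2 = 390625 ≡ 210 (mod 691)
5^16 ≡ 210^2 = 44100 ≡ 567 (mod 691)
5^32 ≡ 567^2 = 321489 ≡ 174 (mod 691)
5^64 ≡ 174^2 = 30276 ≡ 563 (mod 691)
5^128 ≡ 563^2 = 316969 ≡ 491 (mod 691)
5^256 ≡ 491^2 = 241081 ≡ 613 (mod 691)
345 = 256 + 64 + 16 + 8 + 1 in binary powers of 2.
So 5^345 ≡ 613 · 563 · 567 · 210 · 5 ≡ 1 (mod 691).
Since 5^d ≡ 1 (mod 691), base 5 does not prove 691 composite.

1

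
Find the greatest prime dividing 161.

23

161 = 7 · 23
23 is prime.
So 161 = 7 · 23; the largest prime factor is 23.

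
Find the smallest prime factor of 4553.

4553 is odd.
Digit sum 17, not divisible by 3.
Ends in 3: not divisible by 5.
7: 4553 = 7·650 + 3
11: 4553 = 11·413 + 10
13: 4553 = 13·350 + 3
17: 4553 = 17·267 + 14
19: 4553 = 19·239 + 12
23: 4553 = 23·197 + 22
29: 4553 = 29·157

29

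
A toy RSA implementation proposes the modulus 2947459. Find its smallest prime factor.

61

2947459 is odd.
Digit sum 40, not divisible by 3.
Ends in 9: not divisible by 5.
7: 2947459 = 7·421065 + 4
11: 2947459 = 11·267950 + 9
13: 2947459 = 13·226727 + 8
17: 2947459 = 17·173379 + 16
19: 2947459 = 19·155129 + 8
23: 2947459 = 23·128150 + 9
29: 2947459 = 29·101636 + 15
31: 2947459 = 31·95079 + 10
37: 2947459 = 37·79661 + 2
41: 2947459 = 41·71889 + 10
43: 2947459 = 43·68545 + 24
47: 2947459 = 47·62711 + 42
53: 2947459 = 53·55612 + 23
59: 2947459 = 59·49956 + 55
61: 2947459 = 61·48319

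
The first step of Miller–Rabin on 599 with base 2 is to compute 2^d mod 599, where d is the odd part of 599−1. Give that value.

599 − 1 = 598 = 2^1 · 299, so d = 299.
2^1 ≡ 2 (mod 599)
2^2 ≡ 2^2 = 4 ≡ 4 (mod 599)
2^4 ≡ 4^2 = 16 ≡ 16 (mod 599)
2^8 ≡ 16^2 = 256 ≡ 256 (mod 599)
2^16 ≡ 256^2 = 65536 ≡ 245 (mod 599)
2^32 ≡ 245^2 = 60025 ≡ 125 (mod 599)
2^64 ≡ 125^2 = 15625 ≡ 51 (mod 599)
2^128 ≡ 51^2 = 2601 ≡ 205 (mod 599)
2^256 ≡ 205^2 = 42025 ≡ 95 (mod 599)
299 = 256 + 32 + 8 + 2 + 1 in binary powers of 2.
So 2^299 ≡ 95 · 125 · 256 · 4 · 2 ≡ 1 (mod 599).
Since 2^d ≡ 1 (mod 599), base 2 does not prove 599 composite.

1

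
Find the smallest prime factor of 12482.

12482 is even: 2 divides it.

2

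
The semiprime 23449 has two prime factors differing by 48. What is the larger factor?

Since p = q + 48, we have 23449 = q(q + 48), so q² + 48q − 23449 = 0.
Discriminant: 48² + 4·23449 = 2304 + 93796 = 96100; √96100 = 310.
q = (−48 + 310)/2 = 131, and p = q + 48 = 179.
Check: 131 · 179 = 23449.

179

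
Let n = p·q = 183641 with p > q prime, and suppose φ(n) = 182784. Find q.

409

φ(n) = (p−1)(q−1) = n − (p+q) + 1, so p + q = 183641 − 182784 + 1 = 858.
p and q are the roots of t² − 858t + 183641 = 0.
Discriminant: 858² − 4·183641 = 736164 − 734564 = 1600; √1600 = 40.
q = (858 − 40)/2 = 409, p = (858 + 40)/2 = 449.
Check: 409 · 449 = 183641.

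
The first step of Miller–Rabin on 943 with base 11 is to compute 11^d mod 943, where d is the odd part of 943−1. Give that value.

943 − 1 = 942 = 2^1 · 471, so d = 471.
11^1 ≡ 11 (mod 943)
11^2 ≡ 11^2 = 121 ≡ 121 (mod 943)
11^4 ≡ 121^2 = 14641 ≡ 496 (mod 943)
11^8 ≡ 496^2 = 246016 ≡ 836 (mod 943)
11^16 ≡ 836^2 = 698896 ≡ 133 (mod 943)
11^32 ≡ 133^2 = 17689 ≡ 715 (mod 943)
11^64 ≡ 715^2 = 511225 ≡ 119 (mod 943)
11^128 ≡ 119^2 = 14161 ≡ 16 (mod 943)
11^256 ≡ 16^2 = 256 ≡ 256 (mod 943)
471 = 256 + 128 + 64 + 16 + 4 + 2 + 1 in binary powers of 2.
So 11^471 ≡ 256 · 16 · 119 · 133 · 496 · 121 · 11 ≡ 65 (mod 943).
Squaring chain: 65; never reaches −1, so base 11 is a Miller–Rabin witness that 943 is composite.

65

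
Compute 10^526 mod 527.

382

10^1 ≡ 10 (mod 527)
10^2 ≡ 10^2 = 100 ≡ 100 (mod 527)
10^4 ≡ 100^2 = 10000 ≡ 514 (mod 527)
10^8 ≡ 514^2 = 264196 ≡ 169 (mod 527)
10^16 ≡ 169^2 = 28561 ≡ 103 (mod 527)
10^32 ≡ 103^2 = 10609 ≡ 69 (mod 527)
10^64 ≡ 69^2 = 4761 ≡ 18 (mod 527)
10^128 ≡ 18^2 = 324 ≡ 324 (mod 527)
10^256 ≡ 324^2 = 104976 ≡ 103 (mod 527)
10^512 ≡ 103^2 = 10609 ≡ 69 (mod 527)
526 = 512 + 8 + 4 + 2 in binary powers of 2.
So 10^526 ≡ 69 · 169 · 514 · 100 ≡ 382 (mod 527).
Since 382 ≠ 1, base 10 is a Fermat witness: 527 is composite.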